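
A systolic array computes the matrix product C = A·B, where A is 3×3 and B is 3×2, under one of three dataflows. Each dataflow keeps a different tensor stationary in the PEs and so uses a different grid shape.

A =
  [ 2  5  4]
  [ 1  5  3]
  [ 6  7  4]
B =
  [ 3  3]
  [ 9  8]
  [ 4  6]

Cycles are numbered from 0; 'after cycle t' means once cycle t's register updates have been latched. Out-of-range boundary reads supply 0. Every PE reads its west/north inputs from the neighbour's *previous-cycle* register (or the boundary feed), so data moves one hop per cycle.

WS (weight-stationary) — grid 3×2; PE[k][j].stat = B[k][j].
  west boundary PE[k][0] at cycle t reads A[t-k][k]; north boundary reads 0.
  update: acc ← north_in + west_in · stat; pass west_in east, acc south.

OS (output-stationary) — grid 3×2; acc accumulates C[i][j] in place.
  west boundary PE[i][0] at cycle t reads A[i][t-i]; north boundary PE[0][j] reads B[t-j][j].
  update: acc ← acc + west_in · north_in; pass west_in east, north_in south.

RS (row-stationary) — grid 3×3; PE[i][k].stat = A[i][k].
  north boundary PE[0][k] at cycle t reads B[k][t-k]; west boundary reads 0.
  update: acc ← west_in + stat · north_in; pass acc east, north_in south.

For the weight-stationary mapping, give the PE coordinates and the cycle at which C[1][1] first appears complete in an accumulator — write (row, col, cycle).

WS: C[1][1] accumulates in PE[2][1]:
  @0  [2,1]  acc 0  |  →0  ↓0
  @1  [2,1]  acc 0  |  →0  ↓0
  @2  [2,1]  acc 0  |  →0  ↓0
  @3  [2,1]  acc 70  |  →4  ↓70
  @4  [2,1]  acc 61  |  →3  ↓61

(row, col, cycle) = (2, 1, 4)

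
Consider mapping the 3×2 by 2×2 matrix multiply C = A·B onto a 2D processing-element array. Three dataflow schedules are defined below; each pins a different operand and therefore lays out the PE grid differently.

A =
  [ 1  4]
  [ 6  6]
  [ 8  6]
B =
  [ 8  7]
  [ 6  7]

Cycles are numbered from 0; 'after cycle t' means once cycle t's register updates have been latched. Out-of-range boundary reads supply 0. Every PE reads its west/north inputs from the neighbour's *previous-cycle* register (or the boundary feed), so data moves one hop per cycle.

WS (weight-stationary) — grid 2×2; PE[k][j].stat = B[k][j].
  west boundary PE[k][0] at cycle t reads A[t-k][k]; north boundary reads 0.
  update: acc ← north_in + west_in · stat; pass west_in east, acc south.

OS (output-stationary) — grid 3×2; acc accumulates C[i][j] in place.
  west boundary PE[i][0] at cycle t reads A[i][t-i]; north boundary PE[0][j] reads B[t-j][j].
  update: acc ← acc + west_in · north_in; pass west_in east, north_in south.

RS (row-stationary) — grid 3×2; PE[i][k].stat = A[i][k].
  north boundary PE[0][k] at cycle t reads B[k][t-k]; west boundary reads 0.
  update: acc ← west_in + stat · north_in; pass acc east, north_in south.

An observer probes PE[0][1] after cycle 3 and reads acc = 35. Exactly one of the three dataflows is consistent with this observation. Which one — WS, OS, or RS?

Under WS (2×2), PE[0][1]:
  after 0 — PE[0][1] acc=0, pass-E 0, pass-S 0
  after 1 — PE[0][1] acc=7, pass-E 1, pass-S 7
  after 2 — PE[0][1] acc=42, pass-E 6, pass-S 42
  after 3 — PE[0][1] acc=56, pass-E 8, pass-S 56
Under OS (3×2), PE[0][1]:
  after 0 — PE[0][1] acc=0, pass-E 0, pass-S 0
  after 1 — PE[0][1] acc=7, pass-E 1, pass-S 7
  after 2 — PE[0][1] acc=35, pass-E 4, pass-S 7
  after 3 — PE[0][1] acc=35, pass-E 0, pass-S 0
Under RS (3×2), PE[0][1]:
  after 0 — PE[0][1] acc=0, pass-E 0, pass-S 0
  after 1 — PE[0][1] acc=32, pass-E 32, pass-S 6
  after 2 — PE[0][1] acc=35, pass-E 35, pass-S 7
  after 3 — PE[0][1] acc=0, pass-E 0, pass-S 0

dataflow = OS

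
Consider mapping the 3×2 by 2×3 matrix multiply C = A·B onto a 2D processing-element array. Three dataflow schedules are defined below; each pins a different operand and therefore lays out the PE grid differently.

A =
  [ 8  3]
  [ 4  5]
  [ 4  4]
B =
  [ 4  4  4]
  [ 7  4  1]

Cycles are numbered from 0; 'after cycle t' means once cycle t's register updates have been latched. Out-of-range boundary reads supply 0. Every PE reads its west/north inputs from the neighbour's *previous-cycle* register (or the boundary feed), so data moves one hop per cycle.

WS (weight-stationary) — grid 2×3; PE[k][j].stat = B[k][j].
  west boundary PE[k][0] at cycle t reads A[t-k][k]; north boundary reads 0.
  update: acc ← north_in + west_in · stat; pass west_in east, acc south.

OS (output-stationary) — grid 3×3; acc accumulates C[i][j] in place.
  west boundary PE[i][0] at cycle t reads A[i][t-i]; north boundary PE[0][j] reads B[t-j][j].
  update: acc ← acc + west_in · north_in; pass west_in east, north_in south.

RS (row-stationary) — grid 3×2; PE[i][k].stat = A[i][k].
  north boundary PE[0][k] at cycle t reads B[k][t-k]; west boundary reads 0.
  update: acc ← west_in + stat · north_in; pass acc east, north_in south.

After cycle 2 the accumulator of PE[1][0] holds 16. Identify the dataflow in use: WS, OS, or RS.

dataflow = RS

— WS: 2×3; PE[1][0] trace:
  t=0 PE[1][0]: acc=0 h=0 v=0
  t=1 PE[1][0]: acc=53 h=3 v=53
  t=2 PE[1][0]: acc=51 h=5 v=51
— OS: 3×3; PE[1][0] trace:
  t=0 PE[1][0]: acc=0 h=0 v=0
  t=1 PE[1][0]: acc=16 h=4 v=4
  t=2 PE[1][0]: acc=51 h=5 v=7
— RS: 3×2; PE[1][0] trace:
  t=0 PE[1][0]: acc=0 h=0 v=0
  t=1 PE[1][0]: acc=16 h=16 v=4
  t=2 PE[1][0]: acc=16 h=16 v=4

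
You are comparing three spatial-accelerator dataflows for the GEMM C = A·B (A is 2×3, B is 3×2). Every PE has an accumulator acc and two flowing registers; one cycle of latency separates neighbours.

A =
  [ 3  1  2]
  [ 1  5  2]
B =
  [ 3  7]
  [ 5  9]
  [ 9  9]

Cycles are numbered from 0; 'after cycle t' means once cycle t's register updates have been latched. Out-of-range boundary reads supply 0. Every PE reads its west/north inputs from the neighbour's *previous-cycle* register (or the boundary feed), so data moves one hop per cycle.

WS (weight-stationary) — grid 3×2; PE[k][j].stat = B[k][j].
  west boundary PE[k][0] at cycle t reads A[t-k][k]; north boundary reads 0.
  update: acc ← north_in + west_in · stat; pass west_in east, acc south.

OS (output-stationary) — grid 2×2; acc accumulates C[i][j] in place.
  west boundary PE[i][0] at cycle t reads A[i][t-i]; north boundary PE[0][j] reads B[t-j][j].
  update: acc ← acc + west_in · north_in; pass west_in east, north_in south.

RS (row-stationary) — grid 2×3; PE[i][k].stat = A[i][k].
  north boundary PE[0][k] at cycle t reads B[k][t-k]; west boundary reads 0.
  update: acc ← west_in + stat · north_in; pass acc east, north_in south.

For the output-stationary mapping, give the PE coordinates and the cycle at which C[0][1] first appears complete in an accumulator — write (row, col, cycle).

(row, col, cycle) = (0, 1, 3)

OS: C[0][1] accumulates in PE[0][1]:
  cycle 0: PE[0][1] → acc 0, east 0, south 0
  cycle 1: PE[0][1] → acc 21, east 3, south 7
  cycle 2: PE[0][1] → acc 30, east 1, south 9
  cycle 3: PE[0][1] → acc 48, east 2, south 9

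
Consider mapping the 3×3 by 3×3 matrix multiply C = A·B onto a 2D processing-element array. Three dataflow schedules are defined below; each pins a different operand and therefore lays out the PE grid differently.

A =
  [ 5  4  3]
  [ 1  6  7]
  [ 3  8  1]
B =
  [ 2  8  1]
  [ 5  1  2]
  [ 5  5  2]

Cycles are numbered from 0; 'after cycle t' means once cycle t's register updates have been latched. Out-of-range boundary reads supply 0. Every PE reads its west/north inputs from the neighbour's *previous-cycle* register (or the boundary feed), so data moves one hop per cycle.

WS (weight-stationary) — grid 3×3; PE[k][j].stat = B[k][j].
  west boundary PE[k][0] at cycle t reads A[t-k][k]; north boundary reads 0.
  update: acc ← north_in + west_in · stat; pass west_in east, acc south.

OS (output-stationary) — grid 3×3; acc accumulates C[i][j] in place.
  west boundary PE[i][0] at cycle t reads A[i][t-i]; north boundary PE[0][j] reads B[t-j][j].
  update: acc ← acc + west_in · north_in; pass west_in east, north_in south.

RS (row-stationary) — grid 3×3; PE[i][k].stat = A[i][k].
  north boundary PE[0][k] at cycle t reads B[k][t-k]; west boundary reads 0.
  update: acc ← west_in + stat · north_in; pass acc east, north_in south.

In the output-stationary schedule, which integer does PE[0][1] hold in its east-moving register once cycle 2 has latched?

register = 4

Tracing OS — 3×3 array, target PE[0][1]:
  [0] (0,0) acc=10 (h:5 v:2)
  [0] (0,1) acc=0 (h:0 v:0)
  [1] (0,0) acc=30 (h:4 v:5)
  [1] (0,1) acc=40 (h:5 v:8)
  [2] (0,0) acc=45 (h:3 v:5)
  [2] (0,1) acc=44 (h:4 v:1)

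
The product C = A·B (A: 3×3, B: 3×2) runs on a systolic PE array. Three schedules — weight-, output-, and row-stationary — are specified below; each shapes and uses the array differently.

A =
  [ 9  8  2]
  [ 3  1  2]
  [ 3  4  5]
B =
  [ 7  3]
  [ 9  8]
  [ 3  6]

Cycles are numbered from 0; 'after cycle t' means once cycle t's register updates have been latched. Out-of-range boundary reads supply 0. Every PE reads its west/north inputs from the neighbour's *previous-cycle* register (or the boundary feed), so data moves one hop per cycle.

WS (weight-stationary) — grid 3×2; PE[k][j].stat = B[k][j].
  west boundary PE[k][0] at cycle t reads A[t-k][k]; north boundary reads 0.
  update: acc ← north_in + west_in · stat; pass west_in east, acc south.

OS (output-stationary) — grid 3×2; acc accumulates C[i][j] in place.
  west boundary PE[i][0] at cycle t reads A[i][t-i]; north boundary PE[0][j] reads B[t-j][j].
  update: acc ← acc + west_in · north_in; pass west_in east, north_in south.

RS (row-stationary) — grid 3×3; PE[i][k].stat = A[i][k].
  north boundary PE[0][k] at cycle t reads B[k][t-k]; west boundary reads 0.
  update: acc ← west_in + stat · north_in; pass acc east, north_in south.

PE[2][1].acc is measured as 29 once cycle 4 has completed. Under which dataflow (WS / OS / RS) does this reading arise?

dataflow = WS

Under WS (3×2), PE[2][1]:
  after 0 — PE[2][1] acc=0, pass-E 0, pass-S 0
  after 1 — PE[2][1] acc=0, pass-E 0, pass-S 0
  after 2 — PE[2][1] acc=0, pass-E 0, pass-S 0
  after 3 — PE[2][1] acc=103, pass-E 2, pass-S 103
  after 4 — PE[2][1] acc=29, pass-E 2, pass-S 29
Under OS (3×2), PE[2][1]:
  after 0 — PE[2][1] acc=0, pass-E 0, pass-S 0
  after 1 — PE[2][1] acc=0, pass-E 0, pass-S 0
  after 2 — PE[2][1] acc=0, pass-E 0, pass-S 0
  after 3 — PE[2][1] acc=9, pass-E 3, pass-S 3
  after 4 — PE[2][1] acc=41, pass-E 4, pass-S 8
Under RS (3×3), PE[2][1]:
  after 0 — PE[2][1] acc=0, pass-E 0, pass-S 0
  after 1 — PE[2][1] acc=0, pass-E 0, pass-S 0
  after 2 — PE[2][1] acc=0, pass-E 0, pass-S 0
  after 3 — PE[2][1] acc=57, pass-E 57, pass-S 9
  after 4 — PE[2][1] acc=41, pass-E 41, pass-S 8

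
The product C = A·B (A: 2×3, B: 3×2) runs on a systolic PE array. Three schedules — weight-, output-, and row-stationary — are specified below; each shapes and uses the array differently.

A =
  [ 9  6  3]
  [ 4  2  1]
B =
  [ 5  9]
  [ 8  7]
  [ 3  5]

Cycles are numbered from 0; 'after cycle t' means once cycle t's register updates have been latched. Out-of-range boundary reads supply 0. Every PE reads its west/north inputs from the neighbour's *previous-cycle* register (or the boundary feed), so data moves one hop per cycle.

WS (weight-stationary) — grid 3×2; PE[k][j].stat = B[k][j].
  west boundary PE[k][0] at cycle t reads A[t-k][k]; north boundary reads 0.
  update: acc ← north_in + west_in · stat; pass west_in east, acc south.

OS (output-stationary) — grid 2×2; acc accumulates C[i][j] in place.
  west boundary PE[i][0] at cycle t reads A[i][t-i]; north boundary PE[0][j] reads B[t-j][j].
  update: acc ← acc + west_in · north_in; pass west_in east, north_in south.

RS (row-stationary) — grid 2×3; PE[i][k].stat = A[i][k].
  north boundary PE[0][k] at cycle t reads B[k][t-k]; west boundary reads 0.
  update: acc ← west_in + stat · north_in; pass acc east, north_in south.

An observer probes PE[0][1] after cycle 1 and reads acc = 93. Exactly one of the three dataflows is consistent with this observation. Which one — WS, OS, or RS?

dataflow = RS

Under WS (3×2), PE[0][1]:
  after 0 — PE[0][1] acc=0, pass-E 0, pass-S 0
  after 1 — PE[0][1] acc=81, pass-E 9, pass-S 81
Under OS (2×2), PE[0][1]:
  after 0 — PE[0][1] acc=0, pass-E 0, pass-S 0
  after 1 — PE[0][1] acc=81, pass-E 9, pass-S 9
Under RS (2×3), PE[0][1]:
  after 0 — PE[0][1] acc=0, pass-E 0, pass-S 0
  after 1 — PE[0][1] acc=93, pass-E 93, pass-S 8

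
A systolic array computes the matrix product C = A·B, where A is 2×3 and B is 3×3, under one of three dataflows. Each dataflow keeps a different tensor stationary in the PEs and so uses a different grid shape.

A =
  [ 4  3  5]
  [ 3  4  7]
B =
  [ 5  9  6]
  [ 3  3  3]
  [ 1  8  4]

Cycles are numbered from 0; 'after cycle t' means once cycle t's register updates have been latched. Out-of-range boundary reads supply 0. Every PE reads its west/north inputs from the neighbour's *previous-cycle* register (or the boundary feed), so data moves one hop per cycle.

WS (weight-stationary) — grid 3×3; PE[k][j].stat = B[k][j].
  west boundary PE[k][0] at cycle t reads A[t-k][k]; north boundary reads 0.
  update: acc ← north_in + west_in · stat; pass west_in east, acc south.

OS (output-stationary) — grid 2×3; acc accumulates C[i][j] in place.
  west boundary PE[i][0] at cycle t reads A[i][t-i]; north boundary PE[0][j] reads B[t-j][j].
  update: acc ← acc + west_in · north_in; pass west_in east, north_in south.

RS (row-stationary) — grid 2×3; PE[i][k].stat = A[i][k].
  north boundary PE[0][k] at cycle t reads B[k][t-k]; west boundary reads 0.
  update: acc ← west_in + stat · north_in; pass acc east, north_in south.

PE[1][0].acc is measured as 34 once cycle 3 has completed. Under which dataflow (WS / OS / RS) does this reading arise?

Under WS (3×3), PE[1][0]:
  step 0 · PE1,0: acc=0; fwd→0 fwd↓0
  step 1 · PE1,0: acc=29; fwd→3 fwd↓29
  step 2 · PE1,0: acc=27; fwd→4 fwd↓27
  step 3 · PE1,0: acc=0; fwd→0 fwd↓0
Under OS (2×3), PE[1][0]:
  step 0 · PE1,0: acc=0; fwd→0 fwd↓0
  step 1 · PE1,0: acc=15; fwd→3 fwd↓5
  step 2 · PE1,0: acc=27; fwd→4 fwd↓3
  step 3 · PE1,0: acc=34; fwd→7 fwd↓1
Under RS (2×3), PE[1][0]:
  step 0 · PE1,0: acc=0; fwd→0 fwd↓0
  step 1 · PE1,0: acc=15; fwd→15 fwd↓5
  step 2 · PE1,0: acc=27; fwd→27 fwd↓9
  step 3 · PE1,0: acc=18; fwd→18 fwd↓6

dataflow = OS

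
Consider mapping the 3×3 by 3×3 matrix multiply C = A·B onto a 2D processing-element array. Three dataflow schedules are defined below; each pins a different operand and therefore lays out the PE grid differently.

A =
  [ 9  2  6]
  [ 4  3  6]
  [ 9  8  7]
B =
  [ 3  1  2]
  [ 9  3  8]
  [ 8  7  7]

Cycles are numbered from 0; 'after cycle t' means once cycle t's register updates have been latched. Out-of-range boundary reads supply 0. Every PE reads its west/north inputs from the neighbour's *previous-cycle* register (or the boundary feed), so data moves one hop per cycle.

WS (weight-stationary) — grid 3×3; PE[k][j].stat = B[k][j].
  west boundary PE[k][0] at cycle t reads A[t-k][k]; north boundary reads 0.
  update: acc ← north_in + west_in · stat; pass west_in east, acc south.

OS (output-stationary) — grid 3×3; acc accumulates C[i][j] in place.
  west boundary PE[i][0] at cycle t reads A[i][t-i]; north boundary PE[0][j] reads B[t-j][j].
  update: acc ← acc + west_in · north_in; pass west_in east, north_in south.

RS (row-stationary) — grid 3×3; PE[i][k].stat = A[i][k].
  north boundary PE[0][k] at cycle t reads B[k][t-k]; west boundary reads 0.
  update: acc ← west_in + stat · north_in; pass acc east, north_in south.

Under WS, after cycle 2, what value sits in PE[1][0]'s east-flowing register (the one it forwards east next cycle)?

Tracing WS — 3×3 array, target PE[1][0]:
  @0  [0,0]  acc 27  |  →9  ↓27
  @0  [1,0]  acc 0  |  →0  ↓0
  @1  [0,0]  acc 12  |  →4  ↓12
  @1  [1,0]  acc 45  |  →2  ↓45
  @2  [0,0]  acc 27  |  →9  ↓27
  @2  [1,0]  acc 39  |  →3  ↓39

register = 3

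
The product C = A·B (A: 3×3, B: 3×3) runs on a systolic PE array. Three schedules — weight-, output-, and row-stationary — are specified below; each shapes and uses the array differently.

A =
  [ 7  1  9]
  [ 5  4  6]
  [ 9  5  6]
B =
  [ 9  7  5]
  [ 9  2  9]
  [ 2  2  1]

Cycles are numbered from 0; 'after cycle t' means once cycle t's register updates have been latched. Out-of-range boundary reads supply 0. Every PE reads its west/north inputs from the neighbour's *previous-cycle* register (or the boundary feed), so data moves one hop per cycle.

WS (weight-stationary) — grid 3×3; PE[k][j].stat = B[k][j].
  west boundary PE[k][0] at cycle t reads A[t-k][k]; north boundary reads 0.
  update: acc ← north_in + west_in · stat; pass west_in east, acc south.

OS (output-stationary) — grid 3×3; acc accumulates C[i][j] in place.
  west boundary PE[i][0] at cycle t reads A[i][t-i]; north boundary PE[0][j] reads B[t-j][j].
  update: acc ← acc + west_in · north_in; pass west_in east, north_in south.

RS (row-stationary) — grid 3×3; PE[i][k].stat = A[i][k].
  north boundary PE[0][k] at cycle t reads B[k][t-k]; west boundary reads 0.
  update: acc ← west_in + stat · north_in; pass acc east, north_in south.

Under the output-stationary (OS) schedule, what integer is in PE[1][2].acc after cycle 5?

OS (3×3). Following PE[1][2] plus its west/north inputs:
  after 0 — PE[0][2] acc=0, pass-E 0, pass-S 0
  after 0 — PE[1][1] acc=0, pass-E 0, pass-S 0
  after 0 — PE[1][2] acc=0, pass-E 0, pass-S 0
  after 1 — PE[0][2] acc=0, pass-E 0, pass-S 0
  after 1 — PE[1][1] acc=0, pass-E 0, pass-S 0
  after 1 — PE[1][2] acc=0, pass-E 0, pass-S 0
  after 2 — PE[0][2] acc=35, pass-E 7, pass-S 5
  after 2 — PE[1][1] acc=35, pass-E 5, pass-S 7
  after 2 — PE[1][2] acc=0, pass-E 0, pass-S 0
  after 3 — PE[0][2] acc=44, pass-E 1, pass-S 9
  after 3 — PE[1][1] acc=43, pass-E 4, pass-S 2
  after 3 — PE[1][2] acc=25, pass-E 5, pass-S 5
  after 4 — PE[0][2] acc=53, pass-E 9, pass-S 1
  after 4 — PE[1][1] acc=55, pass-E 6, pass-S 2
  after 4 — PE[1][2] acc=61, pass-E 4, pass-S 9
  after 5 — PE[0][2] acc=53, pass-E 0, pass-S 0
  after 5 — PE[1][1] acc=55, pass-E 0, pass-S 0
  after 5 — PE[1][2] acc=67, pass-E 6, pass-S 1

PE[1][2].acc = 67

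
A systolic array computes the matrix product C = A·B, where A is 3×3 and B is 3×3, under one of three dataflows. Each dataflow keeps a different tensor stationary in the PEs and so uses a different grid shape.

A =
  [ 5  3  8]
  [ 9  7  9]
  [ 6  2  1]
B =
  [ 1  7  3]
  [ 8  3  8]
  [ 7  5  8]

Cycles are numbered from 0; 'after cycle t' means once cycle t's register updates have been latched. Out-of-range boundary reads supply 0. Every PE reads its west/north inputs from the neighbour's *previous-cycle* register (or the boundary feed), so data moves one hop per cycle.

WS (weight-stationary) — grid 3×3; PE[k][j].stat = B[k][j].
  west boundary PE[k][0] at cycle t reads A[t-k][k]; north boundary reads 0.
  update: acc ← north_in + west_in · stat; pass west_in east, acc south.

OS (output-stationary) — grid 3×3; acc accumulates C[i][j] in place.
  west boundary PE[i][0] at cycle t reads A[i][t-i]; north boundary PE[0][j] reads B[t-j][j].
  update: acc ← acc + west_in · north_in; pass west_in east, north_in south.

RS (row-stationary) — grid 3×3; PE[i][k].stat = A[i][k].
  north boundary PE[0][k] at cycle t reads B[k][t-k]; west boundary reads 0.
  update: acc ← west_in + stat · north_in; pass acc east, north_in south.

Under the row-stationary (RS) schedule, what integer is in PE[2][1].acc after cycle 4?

RS (3×3). Following PE[2][1] plus its west/north inputs:
  0: (1,1).acc=0  regs=<0,0>
  0: (2,0).acc=0  regs=<0,0>
  0: (2,1).acc=0  regs=<0,0>
  1: (1,1).acc=0  regs=<0,0>
  1: (2,0).acc=0  regs=<0,0>
  1: (2,1).acc=0  regs=<0,0>
  2: (1,1).acc=65  regs=<65,8>
  2: (2,0).acc=6  regs=<6,1>
  2: (2,1).acc=0  regs=<0,0>
  3: (1,1).acc=84  regs=<84,3>
  3: (2,0).acc=42  regs=<42,7>
  3: (2,1).acc=22  regs=<22,8>
  4: (1,1).acc=83  regs=<83,8>
  4: (2,0).acc=18  regs=<18,3>
  4: (2,1).acc=48  regs=<48,3>

PE[2][1].acc = 48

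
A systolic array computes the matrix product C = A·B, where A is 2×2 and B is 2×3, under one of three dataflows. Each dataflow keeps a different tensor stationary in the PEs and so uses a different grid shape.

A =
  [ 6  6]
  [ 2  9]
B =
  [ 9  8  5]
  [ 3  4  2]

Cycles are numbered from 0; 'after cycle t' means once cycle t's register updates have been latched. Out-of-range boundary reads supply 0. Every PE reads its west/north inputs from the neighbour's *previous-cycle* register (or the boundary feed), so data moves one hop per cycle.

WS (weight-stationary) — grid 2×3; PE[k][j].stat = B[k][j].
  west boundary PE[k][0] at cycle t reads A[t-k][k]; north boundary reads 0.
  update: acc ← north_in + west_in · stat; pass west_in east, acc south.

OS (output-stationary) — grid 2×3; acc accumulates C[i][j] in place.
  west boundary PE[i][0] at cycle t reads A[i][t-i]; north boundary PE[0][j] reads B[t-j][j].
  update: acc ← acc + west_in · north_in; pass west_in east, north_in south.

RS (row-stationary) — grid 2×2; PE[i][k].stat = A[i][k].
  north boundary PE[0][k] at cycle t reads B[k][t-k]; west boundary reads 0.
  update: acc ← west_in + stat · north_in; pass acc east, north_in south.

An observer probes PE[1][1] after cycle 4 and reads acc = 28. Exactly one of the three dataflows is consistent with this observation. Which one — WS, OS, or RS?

WS (2×3 grid), PE[1][1]:
  step 0 · PE1,1: acc=0; fwd→0 fwd↓0
  step 1 · PE1,1: acc=0; fwd→0 fwd↓0
  step 2 · PE1,1: acc=72; fwd→6 fwd↓72
  step 3 · PE1,1: acc=52; fwd→9 fwd↓52
  step 4 · PE1,1: acc=0; fwd→0 fwd↓0
OS (2×3 grid), PE[1][1]:
  step 0 · PE1,1: acc=0; fwd→0 fwd↓0
  step 1 · PE1,1: acc=0; fwd→0 fwd↓0
  step 2 · PE1,1: acc=16; fwd→2 fwd↓8
  step 3 · PE1,1: acc=52; fwd→9 fwd↓4
  step 4 · PE1,1: acc=52; fwd→0 fwd↓0
RS (2×2 grid), PE[1][1]:
  step 0 · PE1,1: acc=0; fwd→0 fwd↓0
  step 1 · PE1,1: acc=0; fwd→0 fwd↓0
  step 2 · PE1,1: acc=45; fwd→45 fwd↓3
  step 3 · PE1,1: acc=52; fwd→52 fwd↓4
  step 4 · PE1,1: acc=28; fwd→28 fwd↓2

dataflow = RS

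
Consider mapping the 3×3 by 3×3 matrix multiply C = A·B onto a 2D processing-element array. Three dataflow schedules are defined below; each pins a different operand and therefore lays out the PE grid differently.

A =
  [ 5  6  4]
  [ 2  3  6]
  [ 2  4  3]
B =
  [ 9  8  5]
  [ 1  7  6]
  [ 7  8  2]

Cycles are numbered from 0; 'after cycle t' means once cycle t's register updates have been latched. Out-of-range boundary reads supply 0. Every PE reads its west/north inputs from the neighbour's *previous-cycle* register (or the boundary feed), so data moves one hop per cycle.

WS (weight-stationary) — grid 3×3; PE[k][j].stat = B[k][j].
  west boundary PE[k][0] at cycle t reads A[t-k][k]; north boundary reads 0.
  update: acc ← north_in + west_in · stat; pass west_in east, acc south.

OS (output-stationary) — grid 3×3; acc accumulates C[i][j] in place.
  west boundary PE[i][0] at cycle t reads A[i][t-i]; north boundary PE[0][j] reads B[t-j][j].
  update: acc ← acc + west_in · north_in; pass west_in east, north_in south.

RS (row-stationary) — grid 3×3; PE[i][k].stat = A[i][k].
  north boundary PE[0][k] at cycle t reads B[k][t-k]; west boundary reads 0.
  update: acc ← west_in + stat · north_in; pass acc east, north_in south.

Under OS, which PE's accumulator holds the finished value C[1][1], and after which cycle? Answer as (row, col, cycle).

Under OS, C[1][1] lands at PE[1][1]:
  [0] (1,1) acc=0 (h:0 v:0)
  [1] (1,1) acc=0 (h:0 v:0)
  [2] (1,1) acc=16 (h:2 v:8)
  [3] (1,1) acc=37 (h:3 v:7)
  [4] (1,1) acc=85 (h:6 v:8)

(row, col, cycle) = (1, 1, 4)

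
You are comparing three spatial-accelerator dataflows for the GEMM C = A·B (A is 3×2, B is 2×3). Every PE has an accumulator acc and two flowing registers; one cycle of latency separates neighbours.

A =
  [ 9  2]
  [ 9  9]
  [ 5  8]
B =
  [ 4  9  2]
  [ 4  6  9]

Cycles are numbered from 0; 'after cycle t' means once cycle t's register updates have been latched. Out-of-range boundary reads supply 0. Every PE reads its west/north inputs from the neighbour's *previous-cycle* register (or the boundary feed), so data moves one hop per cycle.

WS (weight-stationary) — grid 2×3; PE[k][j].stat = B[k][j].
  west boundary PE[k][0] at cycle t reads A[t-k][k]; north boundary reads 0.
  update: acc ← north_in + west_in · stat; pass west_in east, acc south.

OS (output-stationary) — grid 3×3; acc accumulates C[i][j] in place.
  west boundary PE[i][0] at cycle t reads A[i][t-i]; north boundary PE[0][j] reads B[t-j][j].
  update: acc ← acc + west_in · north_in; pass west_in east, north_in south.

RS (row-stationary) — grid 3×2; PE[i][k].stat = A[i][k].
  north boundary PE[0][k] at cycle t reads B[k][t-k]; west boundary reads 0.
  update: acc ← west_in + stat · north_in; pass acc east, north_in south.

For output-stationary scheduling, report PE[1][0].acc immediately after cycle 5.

OS (3×3). Following PE[1][0] plus its west/north inputs:
  0: (0,0).acc=36  regs=<9,4>
  0: (1,0).acc=0  regs=<0,0>
  1: (0,0).acc=44  regs=<2,4>
  1: (1,0).acc=36  regs=<9,4>
  2: (0,0).acc=44  regs=<0,0>
  2: (1,0).acc=72  regs=<9,4>
  3: (0,0).acc=44  regs=<0,0>
  3: (1,0).acc=72  regs=<0,0>
  4: (0,0).acc=44  regs=<0,0>
  4: (1,0).acc=72  regs=<0,0>
  5: (0,0).acc=44  regs=<0,0>
  5: (1,0).acc=72  regs=<0,0>

PE[1][0].acc = 72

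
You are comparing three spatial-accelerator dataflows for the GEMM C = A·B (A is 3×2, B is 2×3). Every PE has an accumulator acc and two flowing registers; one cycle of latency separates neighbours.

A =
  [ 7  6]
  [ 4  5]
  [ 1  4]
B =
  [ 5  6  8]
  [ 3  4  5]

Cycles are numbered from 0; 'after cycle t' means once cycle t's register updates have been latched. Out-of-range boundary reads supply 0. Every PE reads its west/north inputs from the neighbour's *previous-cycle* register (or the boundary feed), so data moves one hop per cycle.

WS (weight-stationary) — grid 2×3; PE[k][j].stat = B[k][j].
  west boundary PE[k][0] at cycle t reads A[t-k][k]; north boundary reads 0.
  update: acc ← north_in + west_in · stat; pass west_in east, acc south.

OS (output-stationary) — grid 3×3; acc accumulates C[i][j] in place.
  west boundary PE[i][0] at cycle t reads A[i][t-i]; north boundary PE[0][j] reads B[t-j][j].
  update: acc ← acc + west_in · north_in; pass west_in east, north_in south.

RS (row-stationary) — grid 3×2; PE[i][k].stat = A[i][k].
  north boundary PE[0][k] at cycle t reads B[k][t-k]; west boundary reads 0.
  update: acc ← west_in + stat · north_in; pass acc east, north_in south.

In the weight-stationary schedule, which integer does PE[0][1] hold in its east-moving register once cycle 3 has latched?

register = 1

Tracing WS — 2×3 array, target PE[0][1]:
  step 0 · PE0,0: acc=35; fwd→7 fwd↓35
  step 0 · PE0,1: acc=0; fwd→0 fwd↓0
  step 1 · PE0,0: acc=20; fwd→4 fwd↓20
  step 1 · PE0,1: acc=42; fwd→7 fwd↓42
  step 2 · PE0,0: acc=5; fwd→1 fwd↓5
  step 2 · PE0,1: acc=24; fwd→4 fwd↓24
  step 3 · PE0,0: acc=0; fwd→0 fwd↓0
  step 3 · PE0,1: acc=6; fwd→1 fwd↓6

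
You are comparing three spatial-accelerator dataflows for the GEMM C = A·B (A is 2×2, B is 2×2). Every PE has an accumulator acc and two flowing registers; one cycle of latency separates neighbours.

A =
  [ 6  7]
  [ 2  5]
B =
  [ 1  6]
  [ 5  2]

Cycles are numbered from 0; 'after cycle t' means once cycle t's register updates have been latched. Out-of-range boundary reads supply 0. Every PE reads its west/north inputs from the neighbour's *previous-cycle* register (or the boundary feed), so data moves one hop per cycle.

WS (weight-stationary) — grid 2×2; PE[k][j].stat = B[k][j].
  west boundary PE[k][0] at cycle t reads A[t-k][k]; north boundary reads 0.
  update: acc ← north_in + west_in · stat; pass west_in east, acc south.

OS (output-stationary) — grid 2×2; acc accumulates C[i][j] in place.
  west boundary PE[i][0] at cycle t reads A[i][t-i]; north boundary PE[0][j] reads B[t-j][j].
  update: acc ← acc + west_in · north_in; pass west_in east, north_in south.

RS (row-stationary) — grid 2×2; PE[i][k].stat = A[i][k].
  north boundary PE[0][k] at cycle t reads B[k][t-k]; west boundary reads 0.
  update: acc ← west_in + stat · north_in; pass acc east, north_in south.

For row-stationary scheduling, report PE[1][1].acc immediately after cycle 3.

PE[1][1].acc = 22

RS (2×2). Following PE[1][1] plus its west/north inputs:
  step 0 · PE0,1: acc=0; fwd→0 fwd↓0
  step 0 · PE1,0: acc=0; fwd→0 fwd↓0
  step 0 · PE1,1: acc=0; fwd→0 fwd↓0
  step 1 · PE0,1: acc=41; fwd→41 fwd↓5
  step 1 · PE1,0: acc=2; fwd→2 fwd↓1
  step 1 · PE1,1: acc=0; fwd→0 fwd↓0
  step 2 · PE0,1: acc=50; fwd→50 fwd↓2
  step 2 · PE1,0: acc=12; fwd→12 fwd↓6
  step 2 · PE1,1: acc=27; fwd→27 fwd↓5
  step 3 · PE0,1: acc=0; fwd→0 fwd↓0
  step 3 · PE1,0: acc=0; fwd→0 fwd↓0
  step 3 · PE1,1: acc=22; fwd→22 fwd↓2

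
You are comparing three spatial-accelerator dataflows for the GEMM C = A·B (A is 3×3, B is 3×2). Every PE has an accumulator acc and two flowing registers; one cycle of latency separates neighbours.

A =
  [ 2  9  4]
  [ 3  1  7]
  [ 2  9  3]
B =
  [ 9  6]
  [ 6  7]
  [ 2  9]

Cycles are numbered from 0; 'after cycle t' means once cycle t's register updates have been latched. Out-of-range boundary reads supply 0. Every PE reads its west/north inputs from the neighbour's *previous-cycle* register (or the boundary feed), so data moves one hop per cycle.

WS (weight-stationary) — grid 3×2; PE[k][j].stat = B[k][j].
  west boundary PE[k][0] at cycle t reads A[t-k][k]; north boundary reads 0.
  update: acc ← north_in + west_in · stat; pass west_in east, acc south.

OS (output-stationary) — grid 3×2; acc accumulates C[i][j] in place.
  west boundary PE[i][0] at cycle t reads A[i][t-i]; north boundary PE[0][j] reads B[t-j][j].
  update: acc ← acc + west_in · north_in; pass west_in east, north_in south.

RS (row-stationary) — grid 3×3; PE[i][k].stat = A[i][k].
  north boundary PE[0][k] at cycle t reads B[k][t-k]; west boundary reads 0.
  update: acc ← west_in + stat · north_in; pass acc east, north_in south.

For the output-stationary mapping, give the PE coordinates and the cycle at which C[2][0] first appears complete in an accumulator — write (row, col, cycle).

(row, col, cycle) = (2, 0, 4)

Under OS, C[2][0] lands at PE[2][0]:
  0: (2,0).acc=0  regs=<0,0>
  1: (2,0).acc=0  regs=<0,0>
  2: (2,0).acc=18  regs=<2,9>
  3: (2,0).acc=72  regs=<9,6>
  4: (2,0).acc=78  regs=<3,2>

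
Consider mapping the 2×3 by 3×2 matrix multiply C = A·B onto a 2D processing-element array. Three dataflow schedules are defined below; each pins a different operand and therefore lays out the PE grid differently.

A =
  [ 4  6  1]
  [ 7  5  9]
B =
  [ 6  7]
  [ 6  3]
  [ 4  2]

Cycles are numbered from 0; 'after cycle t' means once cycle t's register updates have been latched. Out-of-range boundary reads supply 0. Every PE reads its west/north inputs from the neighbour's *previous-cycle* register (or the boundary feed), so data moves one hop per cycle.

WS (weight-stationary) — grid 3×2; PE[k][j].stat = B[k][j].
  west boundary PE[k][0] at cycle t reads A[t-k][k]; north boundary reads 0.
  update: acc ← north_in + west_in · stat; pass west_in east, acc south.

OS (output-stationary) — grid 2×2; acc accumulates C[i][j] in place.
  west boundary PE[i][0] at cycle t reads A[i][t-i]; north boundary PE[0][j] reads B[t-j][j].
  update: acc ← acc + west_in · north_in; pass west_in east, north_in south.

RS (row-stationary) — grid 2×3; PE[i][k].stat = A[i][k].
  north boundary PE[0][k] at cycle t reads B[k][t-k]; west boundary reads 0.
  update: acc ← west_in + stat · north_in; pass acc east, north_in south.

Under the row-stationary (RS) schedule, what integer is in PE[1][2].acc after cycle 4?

PE[1][2].acc = 82

RS 2×3: PE[1][2] cycle-by-cycle (with neighbour feeds):
  after 0 — PE[0][2] acc=0, pass-E 0, pass-S 0
  after 0 — PE[1][1] acc=0, pass-E 0, pass-S 0
  after 0 — PE[1][2] acc=0, pass-E 0, pass-S 0
  after 1 — PE[0][2] acc=0, pass-E 0, pass-S 0
  after 1 — PE[1][1] acc=0, pass-E 0, pass-S 0
  after 1 — PE[1][2] acc=0, pass-E 0, pass-S 0
  after 2 — PE[0][2] acc=64, pass-E 64, pass-S 4
  after 2 — PE[1][1] acc=72, pass-E 72, pass-S 6
  after 2 — PE[1][2] acc=0, pass-E 0, pass-S 0
  after 3 — PE[0][2] acc=48, pass-E 48, pass-S 2
  after 3 — PE[1][1] acc=64, pass-E 64, pass-S 3
  after 3 — PE[1][2] acc=108, pass-E 108, pass-S 4
  after 4 — PE[0][2] acc=0, pass-E 0, pass-S 0
  after 4 — PE[1][1] acc=0, pass-E 0, pass-S 0
  after 4 — PE[1][2] acc=82, pass-E 82, pass-S 2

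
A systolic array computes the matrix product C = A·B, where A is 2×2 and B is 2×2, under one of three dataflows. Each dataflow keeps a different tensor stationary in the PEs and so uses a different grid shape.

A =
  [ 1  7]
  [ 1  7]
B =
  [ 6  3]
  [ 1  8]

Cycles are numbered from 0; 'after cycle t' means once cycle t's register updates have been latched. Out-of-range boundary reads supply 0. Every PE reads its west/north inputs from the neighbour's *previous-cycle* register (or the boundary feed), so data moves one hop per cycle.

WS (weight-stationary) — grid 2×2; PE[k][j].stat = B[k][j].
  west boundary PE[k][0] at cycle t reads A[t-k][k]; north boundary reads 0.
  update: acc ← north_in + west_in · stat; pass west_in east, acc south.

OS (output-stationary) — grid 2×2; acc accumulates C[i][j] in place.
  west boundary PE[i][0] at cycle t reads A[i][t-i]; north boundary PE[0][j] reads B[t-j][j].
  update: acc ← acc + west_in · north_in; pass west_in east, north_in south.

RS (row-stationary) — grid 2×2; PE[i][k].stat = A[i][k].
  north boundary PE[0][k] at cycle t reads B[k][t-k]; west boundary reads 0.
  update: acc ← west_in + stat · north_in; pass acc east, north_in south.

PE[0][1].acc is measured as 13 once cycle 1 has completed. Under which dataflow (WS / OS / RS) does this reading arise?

— WS: 2×2; PE[0][1] trace:
  @0  [0,1]  acc 0  |  →0  ↓0
  @1  [0,1]  acc 3  |  →1  ↓3
— OS: 2×2; PE[0][1] trace:
  @0  [0,1]  acc 0  |  →0  ↓0
  @1  [0,1]  acc 3  |  →1  ↓3
— RS: 2×2; PE[0][1] trace:
  @0  [0,1]  acc 0  |  →0  ↓0
  @1  [0,1]  acc 13  |  →13  ↓1

dataflow = RS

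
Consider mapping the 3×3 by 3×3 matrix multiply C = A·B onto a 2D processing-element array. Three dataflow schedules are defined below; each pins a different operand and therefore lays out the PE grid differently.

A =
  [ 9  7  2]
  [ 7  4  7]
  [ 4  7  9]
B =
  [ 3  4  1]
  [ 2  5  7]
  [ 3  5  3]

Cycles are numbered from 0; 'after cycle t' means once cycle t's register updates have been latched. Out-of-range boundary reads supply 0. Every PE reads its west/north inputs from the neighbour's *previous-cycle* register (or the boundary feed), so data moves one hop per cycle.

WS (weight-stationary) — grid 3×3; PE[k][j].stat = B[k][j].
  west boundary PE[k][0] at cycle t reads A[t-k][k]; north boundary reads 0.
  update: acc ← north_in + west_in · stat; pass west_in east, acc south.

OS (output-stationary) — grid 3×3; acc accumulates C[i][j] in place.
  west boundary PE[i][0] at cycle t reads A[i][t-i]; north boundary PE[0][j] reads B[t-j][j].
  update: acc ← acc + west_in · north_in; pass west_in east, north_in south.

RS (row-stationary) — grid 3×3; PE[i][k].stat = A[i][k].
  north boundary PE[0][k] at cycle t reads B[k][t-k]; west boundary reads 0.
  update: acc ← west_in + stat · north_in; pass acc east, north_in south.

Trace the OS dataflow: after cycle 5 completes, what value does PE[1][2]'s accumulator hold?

OS (3×3). Following PE[1][2] plus its west/north inputs:
  t=0 PE[0][2]: acc=0 h=0 v=0
  t=0 PE[1][1]: acc=0 h=0 v=0
  t=0 PE[1][2]: acc=0 h=0 v=0
  t=1 PE[0][2]: acc=0 h=0 v=0
  t=1 PE[1][1]: acc=0 h=0 v=0
  t=1 PE[1][2]: acc=0 h=0 v=0
  t=2 PE[0][2]: acc=9 h=9 v=1
  t=2 PE[1][1]: acc=28 h=7 v=4
  t=2 PE[1][2]: acc=0 h=0 v=0
  t=3 PE[0][2]: acc=58 h=7 v=7
  t=3 PE[1][1]: acc=48 h=4 v=5
  t=3 PE[1][2]: acc=7 h=7 v=1
  t=4 PE[0][2]: acc=64 h=2 v=3
  t=4 PE[1][1]: acc=83 h=7 v=5
  t=4 PE[1][2]: acc=35 h=4 v=7
  t=5 PE[0][2]: acc=64 h=0 v=0
  t=5 PE[1][1]: acc=83 h=0 v=0
  t=5 PE[1][2]: acc=56 h=7 v=3

PE[1][2].acc = 56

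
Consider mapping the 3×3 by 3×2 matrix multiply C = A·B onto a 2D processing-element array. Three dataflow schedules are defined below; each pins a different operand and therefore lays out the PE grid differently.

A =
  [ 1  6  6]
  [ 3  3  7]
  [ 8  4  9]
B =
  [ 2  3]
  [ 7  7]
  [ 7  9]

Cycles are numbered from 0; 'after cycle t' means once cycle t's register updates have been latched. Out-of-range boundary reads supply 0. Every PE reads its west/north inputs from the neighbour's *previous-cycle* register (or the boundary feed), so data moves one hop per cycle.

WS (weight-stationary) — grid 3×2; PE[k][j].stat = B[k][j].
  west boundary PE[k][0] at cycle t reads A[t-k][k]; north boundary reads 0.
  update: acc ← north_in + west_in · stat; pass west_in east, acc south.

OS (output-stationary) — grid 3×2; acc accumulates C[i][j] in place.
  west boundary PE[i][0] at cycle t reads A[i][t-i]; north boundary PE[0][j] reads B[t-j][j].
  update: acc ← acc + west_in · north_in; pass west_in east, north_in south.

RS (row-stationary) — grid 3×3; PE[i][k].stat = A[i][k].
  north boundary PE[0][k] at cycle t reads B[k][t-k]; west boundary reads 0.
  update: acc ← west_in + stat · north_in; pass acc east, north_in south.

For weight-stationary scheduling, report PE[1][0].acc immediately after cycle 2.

WS 3×2: PE[1][0] cycle-by-cycle (with neighbour feeds):
  0: (0,0).acc=2  regs=<1,2>
  0: (1,0).acc=0  regs=<0,0>
  1: (0,0).acc=6  regs=<3,6>
  1: (1,0).acc=44  regs=<6,44>
  2: (0,0).acc=16  regs=<8,16>
  2: (1,0).acc=27  regs=<3,27>

PE[1][0].acc = 27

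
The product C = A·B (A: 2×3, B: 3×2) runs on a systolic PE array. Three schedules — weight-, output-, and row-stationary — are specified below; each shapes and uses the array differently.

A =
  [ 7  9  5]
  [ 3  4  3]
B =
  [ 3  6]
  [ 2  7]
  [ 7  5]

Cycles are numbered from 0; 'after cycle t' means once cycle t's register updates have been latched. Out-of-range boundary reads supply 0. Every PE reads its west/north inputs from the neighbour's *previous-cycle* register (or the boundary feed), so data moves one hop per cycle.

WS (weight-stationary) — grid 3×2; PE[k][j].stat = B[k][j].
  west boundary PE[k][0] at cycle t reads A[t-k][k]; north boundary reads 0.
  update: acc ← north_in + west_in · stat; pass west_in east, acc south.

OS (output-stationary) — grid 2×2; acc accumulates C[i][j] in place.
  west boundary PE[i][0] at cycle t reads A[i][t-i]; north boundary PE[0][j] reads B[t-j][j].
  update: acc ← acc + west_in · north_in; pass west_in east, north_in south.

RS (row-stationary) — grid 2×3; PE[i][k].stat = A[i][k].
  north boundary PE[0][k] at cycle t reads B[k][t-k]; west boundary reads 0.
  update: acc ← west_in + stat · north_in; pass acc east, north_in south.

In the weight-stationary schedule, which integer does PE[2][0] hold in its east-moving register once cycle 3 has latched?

Tracing WS — 3×2 array, target PE[2][0]:
  after 0 — PE[1][0] acc=0, pass-E 0, pass-S 0
  after 0 — PE[2][0] acc=0, pass-E 0, pass-S 0
  after 1 — PE[1][0] acc=39, pass-E 9, pass-S 39
  after 1 — PE[2][0] acc=0, pass-E 0, pass-S 0
  after 2 — PE[1][0] acc=17, pass-E 4, pass-S 17
  after 2 — PE[2][0] acc=74, pass-E 5, pass-S 74
  after 3 — PE[1][0] acc=0, pass-E 0, pass-S 0
  after 3 — PE[2][0] acc=38, pass-E 3, pass-S 38

register = 3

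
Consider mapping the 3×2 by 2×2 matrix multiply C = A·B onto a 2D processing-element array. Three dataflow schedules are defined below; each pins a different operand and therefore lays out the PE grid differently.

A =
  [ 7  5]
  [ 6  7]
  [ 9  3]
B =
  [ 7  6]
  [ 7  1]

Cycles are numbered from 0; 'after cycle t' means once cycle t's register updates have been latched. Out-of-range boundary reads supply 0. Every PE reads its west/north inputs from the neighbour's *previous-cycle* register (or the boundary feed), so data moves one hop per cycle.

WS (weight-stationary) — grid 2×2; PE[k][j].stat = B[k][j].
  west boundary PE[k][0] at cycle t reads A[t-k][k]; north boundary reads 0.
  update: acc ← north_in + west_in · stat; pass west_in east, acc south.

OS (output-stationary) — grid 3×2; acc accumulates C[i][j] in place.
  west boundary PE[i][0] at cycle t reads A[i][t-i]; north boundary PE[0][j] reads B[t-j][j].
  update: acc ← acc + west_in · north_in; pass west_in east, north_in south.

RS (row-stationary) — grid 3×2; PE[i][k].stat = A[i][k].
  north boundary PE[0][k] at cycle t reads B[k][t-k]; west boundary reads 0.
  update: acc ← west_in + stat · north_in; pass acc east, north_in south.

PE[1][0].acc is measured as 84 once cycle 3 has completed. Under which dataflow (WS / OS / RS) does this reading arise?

dataflow = WS

WS (2×2 grid), PE[1][0]:
  t=0 PE[1][0]: acc=0 h=0 v=0
  t=1 PE[1][0]: acc=84 h=5 v=84
  t=2 PE[1][0]: acc=91 h=7 v=91
  t=3 PE[1][0]: acc=84 h=3 v=84
OS (3×2 grid), PE[1][0]:
  t=0 PE[1][0]: acc=0 h=0 v=0
  t=1 PE[1][0]: acc=42 h=6 v=7
  t=2 PE[1][0]: acc=91 h=7 v=7
  t=3 PE[1][0]: acc=91 h=0 v=0
RS (3×2 grid), PE[1][0]:
  t=0 PE[1][0]: acc=0 h=0 v=0
  t=1 PE[1][0]: acc=42 h=42 v=7
  t=2 PE[1][0]: acc=36 h=36 v=6
  t=3 PE[1][0]: acc=0 h=0 v=0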